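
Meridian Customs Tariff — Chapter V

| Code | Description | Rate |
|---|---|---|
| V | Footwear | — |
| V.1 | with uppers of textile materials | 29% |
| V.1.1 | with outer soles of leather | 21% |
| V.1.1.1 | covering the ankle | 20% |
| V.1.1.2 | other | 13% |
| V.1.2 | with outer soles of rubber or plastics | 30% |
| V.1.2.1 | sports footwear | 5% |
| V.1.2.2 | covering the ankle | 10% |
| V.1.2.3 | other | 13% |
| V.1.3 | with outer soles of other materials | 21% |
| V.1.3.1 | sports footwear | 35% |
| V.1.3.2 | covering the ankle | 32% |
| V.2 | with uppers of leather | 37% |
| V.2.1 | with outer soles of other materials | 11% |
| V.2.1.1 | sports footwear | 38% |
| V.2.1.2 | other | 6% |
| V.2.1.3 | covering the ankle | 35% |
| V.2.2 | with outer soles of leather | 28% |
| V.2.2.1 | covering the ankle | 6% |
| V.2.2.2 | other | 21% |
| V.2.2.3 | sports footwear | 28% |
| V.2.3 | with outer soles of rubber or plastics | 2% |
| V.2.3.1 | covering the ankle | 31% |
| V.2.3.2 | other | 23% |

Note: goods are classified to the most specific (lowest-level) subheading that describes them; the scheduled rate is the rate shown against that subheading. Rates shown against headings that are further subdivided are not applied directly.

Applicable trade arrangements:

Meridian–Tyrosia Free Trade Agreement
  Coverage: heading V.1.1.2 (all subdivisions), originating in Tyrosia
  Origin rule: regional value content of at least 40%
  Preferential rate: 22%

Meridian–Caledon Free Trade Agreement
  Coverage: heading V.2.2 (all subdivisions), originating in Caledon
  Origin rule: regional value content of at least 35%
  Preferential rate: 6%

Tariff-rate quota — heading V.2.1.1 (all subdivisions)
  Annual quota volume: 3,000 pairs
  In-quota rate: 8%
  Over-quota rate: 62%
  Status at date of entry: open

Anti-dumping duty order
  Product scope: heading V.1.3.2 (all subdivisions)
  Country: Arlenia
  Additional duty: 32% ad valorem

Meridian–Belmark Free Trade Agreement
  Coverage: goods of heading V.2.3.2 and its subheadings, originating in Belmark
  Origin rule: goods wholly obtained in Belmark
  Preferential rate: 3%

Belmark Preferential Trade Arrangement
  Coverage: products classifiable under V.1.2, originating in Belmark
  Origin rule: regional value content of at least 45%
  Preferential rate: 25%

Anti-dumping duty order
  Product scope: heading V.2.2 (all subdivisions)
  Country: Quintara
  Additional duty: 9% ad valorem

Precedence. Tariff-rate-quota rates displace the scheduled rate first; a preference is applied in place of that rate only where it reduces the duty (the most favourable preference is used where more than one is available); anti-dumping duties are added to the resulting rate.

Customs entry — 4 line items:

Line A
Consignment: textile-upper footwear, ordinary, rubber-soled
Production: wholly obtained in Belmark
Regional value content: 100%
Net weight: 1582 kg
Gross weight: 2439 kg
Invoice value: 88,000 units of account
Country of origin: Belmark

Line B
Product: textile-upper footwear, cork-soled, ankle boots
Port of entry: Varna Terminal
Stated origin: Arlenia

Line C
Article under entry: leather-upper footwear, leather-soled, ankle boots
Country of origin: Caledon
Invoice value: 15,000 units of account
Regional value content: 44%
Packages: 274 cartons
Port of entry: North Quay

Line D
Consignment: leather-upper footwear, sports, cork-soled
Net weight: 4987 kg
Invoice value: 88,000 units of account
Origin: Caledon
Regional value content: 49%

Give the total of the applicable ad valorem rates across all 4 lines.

91%

Line A: textile-upper → V.1; rubber-soled → V.1.2; ordinary → V.1.2.3. Scheduled 13%. Belmark agreement on V.2.3.2: V.1.2.3 not covered; Belmark agreement on V.1.2: RVC ≥ 45% → 25% available; preference 25% not lower than 13% → no reduction. → 13%.
Line B: textile-upper → V.1; cork-soled → V.1.3; ankle boots → V.1.3.2. Scheduled 32%. anti-dumping (Arlenia, V.1.3.2): +32%; total 32% + 32% = 64%. → 64%.
Line C: leather-upper → V.2; leather-soled → V.2.2; ankle boots → V.2.2.1. Scheduled 6%. Caledon agreement on V.2.2: RVC ≥ 35% → 6% available; preference 6% not lower than 6% → no reduction. → 6%.
Line D: leather-upper → V.2; cork-soled → V.2.1; sports → V.2.1.1. Scheduled 38%. quota on V.2.1.1 open → in-quota 8%; Caledon agreement on V.2.2: V.2.1.1 not covered. → 8%.
Sum: 13% + 64% + 6% + 8% = 91%.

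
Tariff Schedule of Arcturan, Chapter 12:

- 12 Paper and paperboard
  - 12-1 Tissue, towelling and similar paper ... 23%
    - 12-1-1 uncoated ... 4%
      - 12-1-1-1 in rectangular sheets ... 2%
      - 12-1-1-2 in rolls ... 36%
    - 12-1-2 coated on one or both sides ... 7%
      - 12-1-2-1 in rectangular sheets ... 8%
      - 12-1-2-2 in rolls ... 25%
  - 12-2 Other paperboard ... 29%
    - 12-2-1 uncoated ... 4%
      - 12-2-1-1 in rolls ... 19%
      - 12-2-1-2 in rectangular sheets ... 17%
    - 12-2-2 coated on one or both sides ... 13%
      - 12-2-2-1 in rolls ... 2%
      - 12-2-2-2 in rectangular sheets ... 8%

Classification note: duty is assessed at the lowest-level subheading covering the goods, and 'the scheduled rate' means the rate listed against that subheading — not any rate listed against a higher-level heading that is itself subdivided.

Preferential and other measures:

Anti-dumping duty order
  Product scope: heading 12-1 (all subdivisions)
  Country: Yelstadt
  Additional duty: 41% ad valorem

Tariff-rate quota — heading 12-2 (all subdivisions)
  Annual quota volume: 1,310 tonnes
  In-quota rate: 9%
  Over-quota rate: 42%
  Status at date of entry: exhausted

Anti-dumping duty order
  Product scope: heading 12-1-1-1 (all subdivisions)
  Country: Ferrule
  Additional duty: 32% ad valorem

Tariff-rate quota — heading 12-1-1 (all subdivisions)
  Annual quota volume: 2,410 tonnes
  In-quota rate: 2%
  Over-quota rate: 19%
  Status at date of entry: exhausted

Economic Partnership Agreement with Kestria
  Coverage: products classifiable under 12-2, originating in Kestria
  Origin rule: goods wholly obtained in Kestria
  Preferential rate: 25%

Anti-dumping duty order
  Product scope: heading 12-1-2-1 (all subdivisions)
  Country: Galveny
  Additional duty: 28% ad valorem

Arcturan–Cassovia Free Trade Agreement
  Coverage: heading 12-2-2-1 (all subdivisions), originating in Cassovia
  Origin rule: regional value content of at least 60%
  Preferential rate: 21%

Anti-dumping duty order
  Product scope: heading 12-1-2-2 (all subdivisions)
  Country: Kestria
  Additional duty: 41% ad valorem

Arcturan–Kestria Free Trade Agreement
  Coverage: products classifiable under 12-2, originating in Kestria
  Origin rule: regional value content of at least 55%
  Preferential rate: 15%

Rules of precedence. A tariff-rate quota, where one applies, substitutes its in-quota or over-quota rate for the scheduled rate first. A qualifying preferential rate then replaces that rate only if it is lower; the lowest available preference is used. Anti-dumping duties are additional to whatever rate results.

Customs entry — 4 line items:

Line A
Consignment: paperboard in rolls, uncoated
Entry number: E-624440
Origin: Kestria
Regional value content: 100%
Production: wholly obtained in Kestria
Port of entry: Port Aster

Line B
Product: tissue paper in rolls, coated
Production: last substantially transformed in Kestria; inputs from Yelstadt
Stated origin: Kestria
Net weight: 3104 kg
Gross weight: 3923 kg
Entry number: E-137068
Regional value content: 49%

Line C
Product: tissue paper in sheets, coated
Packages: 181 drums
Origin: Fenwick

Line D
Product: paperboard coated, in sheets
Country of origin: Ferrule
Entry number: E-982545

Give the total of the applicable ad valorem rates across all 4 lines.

131%

Line A: paperboard → 12-2; uncoated → 12-2-1; in rolls → 12-2-1-1. Scheduled 19%. quota on 12-2 exhausted → over-quota 42%; Kestria agreement on 12-2: wholly obtained → 25% available; Kestria agreement on 12-2: RVC ≥ 55% → 15% available; preferential 15%. → 15%.
Line B: tissue paper → 12-1; coated → 12-1-2; in rolls → 12-1-2-2. Scheduled 25%. Kestria agreement on 12-2: 12-1-2-2 not covered; Kestria agreement on 12-2: 12-1-2-2 not covered; anti-dumping (Kestria, 12-1-2-2): +41%; total 25% + 41% = 66%. → 66%.
Line C: tissue paper → 12-1; coated → 12-1-2; in sheets → 12-1-2-1. Scheduled 8%. No special measure applies. → 8%.
Line D: paperboard → 12-2; coated → 12-2-2; in sheets → 12-2-2-2. Scheduled 8%. quota on 12-2 exhausted → over-quota 42%. → 42%.
Sum: 15% + 66% + 8% + 42% = 131%.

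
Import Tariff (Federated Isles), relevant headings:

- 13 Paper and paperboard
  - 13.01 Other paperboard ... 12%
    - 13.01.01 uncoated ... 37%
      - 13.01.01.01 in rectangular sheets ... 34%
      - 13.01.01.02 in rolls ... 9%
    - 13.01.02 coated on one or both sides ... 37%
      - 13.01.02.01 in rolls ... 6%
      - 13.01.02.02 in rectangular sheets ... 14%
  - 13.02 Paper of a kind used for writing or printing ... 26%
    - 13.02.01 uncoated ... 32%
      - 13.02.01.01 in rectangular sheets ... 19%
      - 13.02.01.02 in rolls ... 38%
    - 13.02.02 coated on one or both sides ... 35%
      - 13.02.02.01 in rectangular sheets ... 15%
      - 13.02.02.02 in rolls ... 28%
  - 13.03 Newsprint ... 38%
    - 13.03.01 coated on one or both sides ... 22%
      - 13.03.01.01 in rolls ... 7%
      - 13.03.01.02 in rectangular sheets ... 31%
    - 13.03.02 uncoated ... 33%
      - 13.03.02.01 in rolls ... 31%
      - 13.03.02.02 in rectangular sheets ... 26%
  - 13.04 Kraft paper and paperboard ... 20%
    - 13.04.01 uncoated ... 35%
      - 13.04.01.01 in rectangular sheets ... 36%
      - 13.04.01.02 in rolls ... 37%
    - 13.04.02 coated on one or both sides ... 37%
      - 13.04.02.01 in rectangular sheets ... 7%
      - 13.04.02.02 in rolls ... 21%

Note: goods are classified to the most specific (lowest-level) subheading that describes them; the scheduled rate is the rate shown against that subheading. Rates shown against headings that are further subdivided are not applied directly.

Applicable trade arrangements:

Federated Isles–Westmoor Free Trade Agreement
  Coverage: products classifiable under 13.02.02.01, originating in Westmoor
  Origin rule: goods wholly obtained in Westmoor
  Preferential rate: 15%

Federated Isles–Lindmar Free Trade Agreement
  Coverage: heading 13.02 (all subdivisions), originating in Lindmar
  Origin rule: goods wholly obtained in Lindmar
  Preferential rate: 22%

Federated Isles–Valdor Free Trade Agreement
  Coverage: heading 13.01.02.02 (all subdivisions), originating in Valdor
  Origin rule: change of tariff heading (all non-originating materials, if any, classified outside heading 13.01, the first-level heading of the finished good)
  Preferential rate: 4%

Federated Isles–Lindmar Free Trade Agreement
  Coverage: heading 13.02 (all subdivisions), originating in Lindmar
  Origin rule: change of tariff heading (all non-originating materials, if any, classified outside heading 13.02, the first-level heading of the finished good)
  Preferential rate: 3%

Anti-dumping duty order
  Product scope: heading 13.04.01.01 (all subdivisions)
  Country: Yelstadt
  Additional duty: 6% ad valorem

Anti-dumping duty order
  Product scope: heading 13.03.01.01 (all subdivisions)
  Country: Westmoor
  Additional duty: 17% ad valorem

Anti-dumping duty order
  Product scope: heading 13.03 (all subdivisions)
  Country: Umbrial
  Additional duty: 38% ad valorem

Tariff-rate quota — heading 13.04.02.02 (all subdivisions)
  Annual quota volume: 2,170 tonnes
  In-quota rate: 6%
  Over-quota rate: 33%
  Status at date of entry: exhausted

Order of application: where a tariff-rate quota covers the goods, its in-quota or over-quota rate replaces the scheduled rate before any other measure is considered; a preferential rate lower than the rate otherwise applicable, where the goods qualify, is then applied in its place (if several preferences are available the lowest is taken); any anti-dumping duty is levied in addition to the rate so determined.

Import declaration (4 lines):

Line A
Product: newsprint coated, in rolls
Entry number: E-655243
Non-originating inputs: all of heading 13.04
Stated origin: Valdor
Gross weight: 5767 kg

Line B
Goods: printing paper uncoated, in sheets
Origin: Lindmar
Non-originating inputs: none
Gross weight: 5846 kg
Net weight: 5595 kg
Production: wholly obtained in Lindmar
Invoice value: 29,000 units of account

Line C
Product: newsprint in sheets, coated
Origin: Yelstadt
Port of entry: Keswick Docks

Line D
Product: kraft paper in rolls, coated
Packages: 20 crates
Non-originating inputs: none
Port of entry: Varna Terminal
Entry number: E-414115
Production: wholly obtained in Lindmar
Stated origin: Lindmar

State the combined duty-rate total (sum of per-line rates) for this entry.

74%

Line A: newsprint → 13.03; coated → 13.03.01; in rolls → 13.03.01.01. Scheduled 7%. Valdor agreement on 13.01.02.02: 13.03.01.01 not covered. → 7%.
Line B: printing paper → 13.02; uncoated → 13.02.01; in sheets → 13.02.01.01. Scheduled 19%. Lindmar agreement on 13.02: wholly obtained → 22% available; Lindmar agreement on 13.02: CTH met → 3% available; preferential 3%. → 3%.
Line C: newsprint → 13.03; coated → 13.03.01; in sheets → 13.03.01.02. Scheduled 31%. No special measure applies. → 31%.
Line D: kraft paper → 13.04; coated → 13.04.02; in rolls → 13.04.02.02. Scheduled 21%. quota on 13.04.02.02 exhausted → over-quota 33%; Lindmar agreement on 13.02: 13.04.02.02 not covered; Lindmar agreement on 13.02: 13.04.02.02 not covered. → 33%.
Sum: 7% + 3% + 31% + 33% = 74%.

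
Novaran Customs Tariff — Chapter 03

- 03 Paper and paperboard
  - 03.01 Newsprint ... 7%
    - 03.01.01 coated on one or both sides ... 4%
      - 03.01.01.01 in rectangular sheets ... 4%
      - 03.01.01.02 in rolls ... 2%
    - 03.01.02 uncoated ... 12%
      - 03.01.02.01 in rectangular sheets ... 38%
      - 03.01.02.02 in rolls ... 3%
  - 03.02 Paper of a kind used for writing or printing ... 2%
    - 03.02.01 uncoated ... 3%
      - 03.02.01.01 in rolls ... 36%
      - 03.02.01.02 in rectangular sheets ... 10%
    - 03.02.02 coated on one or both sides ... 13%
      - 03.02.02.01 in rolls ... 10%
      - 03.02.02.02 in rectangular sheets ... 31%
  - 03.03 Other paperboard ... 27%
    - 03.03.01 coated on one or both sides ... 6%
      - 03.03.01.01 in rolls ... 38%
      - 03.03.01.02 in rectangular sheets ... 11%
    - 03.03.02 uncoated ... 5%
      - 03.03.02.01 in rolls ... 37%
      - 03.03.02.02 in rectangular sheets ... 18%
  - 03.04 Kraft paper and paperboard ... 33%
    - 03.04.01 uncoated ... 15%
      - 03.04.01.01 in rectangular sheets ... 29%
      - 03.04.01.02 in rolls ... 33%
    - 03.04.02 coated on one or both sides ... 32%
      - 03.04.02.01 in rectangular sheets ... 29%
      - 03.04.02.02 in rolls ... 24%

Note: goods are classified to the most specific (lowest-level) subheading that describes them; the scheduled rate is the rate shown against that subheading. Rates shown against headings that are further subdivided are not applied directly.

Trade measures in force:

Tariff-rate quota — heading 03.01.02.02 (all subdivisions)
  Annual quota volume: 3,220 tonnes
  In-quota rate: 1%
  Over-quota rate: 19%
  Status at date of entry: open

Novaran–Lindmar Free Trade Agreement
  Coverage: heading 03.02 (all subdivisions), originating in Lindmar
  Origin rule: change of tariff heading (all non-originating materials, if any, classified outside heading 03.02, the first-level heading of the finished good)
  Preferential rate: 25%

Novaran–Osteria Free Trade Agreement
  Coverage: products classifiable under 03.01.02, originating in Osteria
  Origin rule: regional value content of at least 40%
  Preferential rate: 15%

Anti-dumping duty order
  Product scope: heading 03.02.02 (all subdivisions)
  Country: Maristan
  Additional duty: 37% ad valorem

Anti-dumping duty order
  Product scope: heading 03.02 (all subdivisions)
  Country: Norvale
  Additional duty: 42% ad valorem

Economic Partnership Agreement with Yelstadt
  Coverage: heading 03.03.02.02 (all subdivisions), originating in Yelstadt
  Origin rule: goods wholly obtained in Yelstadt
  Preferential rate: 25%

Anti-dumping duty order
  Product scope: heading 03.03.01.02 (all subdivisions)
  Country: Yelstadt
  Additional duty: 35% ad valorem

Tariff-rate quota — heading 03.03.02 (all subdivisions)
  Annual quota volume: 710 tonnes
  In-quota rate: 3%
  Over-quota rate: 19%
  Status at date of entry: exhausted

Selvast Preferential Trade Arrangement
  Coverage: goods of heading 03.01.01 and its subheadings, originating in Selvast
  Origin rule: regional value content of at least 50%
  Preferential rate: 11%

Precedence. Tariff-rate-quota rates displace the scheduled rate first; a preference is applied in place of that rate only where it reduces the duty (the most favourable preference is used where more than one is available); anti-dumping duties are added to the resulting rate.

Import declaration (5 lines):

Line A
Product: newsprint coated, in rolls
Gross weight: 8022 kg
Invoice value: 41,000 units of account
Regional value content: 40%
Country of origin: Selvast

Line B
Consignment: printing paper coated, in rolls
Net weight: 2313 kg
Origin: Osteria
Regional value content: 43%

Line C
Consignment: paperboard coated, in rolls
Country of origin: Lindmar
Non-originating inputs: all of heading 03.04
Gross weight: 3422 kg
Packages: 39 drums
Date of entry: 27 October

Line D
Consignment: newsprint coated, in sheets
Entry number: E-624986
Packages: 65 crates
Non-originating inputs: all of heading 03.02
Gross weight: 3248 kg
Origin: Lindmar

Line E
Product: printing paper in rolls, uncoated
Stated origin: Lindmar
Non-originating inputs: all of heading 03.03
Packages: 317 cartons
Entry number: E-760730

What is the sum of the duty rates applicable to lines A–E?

Line A: newsprint → 03.01; coated → 03.01.01; in rolls → 03.01.01.02. Scheduled 2%. Selvast agreement on 03.01.01: RVC < 50%. → 2%.
Line B: printing paper → 03.02; coated → 03.02.02; in rolls → 03.02.02.01. Scheduled 10%. Osteria agreement on 03.01.02: 03.02.02.01 not covered. → 10%.
Line C: paperboard → 03.03; coated → 03.03.01; in rolls → 03.03.01.01. Scheduled 38%. Lindmar agreement on 03.02: 03.03.01.01 not covered. → 38%.
Line D: newsprint → 03.01; coated → 03.01.01; in sheets → 03.01.01.01. Scheduled 4%. Lindmar agreement on 03.02: 03.01.01.01 not covered. → 4%.
Line E: printing paper → 03.02; uncoated → 03.02.01; in rolls → 03.02.01.01. Scheduled 36%. Lindmar agreement on 03.02: CTH met → 25% available; preferential 25%. → 25%.
Sum: 2% + 10% + 38% + 4% + 25% = 79%.

79%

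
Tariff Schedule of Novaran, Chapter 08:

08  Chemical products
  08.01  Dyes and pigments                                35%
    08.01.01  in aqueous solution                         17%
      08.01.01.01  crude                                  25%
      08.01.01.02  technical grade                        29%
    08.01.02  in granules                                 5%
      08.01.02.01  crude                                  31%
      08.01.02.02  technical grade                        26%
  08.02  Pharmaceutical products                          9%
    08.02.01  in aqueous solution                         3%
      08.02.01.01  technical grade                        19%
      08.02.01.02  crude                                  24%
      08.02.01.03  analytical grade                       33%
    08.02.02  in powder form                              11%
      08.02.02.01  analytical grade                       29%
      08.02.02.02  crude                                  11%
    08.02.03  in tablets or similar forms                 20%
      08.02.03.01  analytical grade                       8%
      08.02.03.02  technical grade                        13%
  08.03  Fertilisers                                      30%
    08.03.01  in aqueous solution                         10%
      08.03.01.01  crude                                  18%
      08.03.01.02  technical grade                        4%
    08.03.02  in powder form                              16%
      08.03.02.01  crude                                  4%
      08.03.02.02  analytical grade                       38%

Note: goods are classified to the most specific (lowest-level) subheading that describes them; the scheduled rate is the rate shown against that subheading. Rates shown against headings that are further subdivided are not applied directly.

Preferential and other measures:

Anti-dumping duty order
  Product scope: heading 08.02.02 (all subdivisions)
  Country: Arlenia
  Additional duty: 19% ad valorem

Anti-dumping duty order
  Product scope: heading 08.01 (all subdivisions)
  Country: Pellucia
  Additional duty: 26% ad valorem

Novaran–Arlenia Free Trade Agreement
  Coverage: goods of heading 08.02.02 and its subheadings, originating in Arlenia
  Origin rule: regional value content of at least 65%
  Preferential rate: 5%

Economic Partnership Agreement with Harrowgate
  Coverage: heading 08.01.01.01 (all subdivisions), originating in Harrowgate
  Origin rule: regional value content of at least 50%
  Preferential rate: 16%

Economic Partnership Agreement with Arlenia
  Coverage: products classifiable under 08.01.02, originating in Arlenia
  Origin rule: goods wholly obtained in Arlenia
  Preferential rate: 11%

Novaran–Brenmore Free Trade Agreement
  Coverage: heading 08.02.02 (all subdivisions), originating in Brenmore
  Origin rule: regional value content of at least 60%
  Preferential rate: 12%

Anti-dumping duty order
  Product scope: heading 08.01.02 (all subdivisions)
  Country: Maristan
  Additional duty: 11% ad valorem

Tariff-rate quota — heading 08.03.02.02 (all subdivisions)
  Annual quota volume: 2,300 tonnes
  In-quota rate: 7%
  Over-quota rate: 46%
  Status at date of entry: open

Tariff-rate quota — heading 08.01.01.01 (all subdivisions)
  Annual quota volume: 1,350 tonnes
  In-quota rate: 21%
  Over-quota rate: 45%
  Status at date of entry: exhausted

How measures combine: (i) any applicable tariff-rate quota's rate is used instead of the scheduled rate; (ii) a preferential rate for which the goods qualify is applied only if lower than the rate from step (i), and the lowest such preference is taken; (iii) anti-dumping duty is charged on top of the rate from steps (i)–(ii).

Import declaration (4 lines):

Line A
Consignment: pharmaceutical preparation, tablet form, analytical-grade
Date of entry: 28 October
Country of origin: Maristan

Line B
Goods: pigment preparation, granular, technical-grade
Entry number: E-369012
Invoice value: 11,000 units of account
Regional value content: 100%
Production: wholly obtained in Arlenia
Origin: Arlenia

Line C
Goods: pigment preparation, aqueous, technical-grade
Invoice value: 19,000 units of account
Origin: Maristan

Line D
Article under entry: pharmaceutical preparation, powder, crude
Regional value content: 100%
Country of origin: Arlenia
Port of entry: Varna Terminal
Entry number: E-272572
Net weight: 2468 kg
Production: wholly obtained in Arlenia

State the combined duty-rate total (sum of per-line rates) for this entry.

Line A: pharmaceutical → 08.02; tablet form → 08.02.03; analytical-grade → 08.02.03.01. Scheduled 8%. No special measure applies. → 8%.
Line B: pigment → 08.01; granular → 08.01.02; technical-grade → 08.01.02.02. Scheduled 26%. Arlenia agreement on 08.02.02: 08.01.02.02 not covered; Arlenia agreement on 08.01.02: wholly obtained → 11% available; preferential 11%. → 11%.
Line C: pigment → 08.01; aqueous → 08.01.01; technical-grade → 08.01.01.02. Scheduled 29%. No special measure applies. → 29%.
Line D: pharmaceutical → 08.02; powder → 08.02.02; crude → 08.02.02.02. Scheduled 11%. Arlenia agreement on 08.02.02: RVC ≥ 65% → 5% available; Arlenia agreement on 08.01.02: 08.02.02.02 not covered; preferential 5%; anti-dumping (Arlenia, 08.02.02): +19%; total 5% + 19% = 24%. → 24%.
Sum: 8% + 11% + 29% + 24% = 72%.

72%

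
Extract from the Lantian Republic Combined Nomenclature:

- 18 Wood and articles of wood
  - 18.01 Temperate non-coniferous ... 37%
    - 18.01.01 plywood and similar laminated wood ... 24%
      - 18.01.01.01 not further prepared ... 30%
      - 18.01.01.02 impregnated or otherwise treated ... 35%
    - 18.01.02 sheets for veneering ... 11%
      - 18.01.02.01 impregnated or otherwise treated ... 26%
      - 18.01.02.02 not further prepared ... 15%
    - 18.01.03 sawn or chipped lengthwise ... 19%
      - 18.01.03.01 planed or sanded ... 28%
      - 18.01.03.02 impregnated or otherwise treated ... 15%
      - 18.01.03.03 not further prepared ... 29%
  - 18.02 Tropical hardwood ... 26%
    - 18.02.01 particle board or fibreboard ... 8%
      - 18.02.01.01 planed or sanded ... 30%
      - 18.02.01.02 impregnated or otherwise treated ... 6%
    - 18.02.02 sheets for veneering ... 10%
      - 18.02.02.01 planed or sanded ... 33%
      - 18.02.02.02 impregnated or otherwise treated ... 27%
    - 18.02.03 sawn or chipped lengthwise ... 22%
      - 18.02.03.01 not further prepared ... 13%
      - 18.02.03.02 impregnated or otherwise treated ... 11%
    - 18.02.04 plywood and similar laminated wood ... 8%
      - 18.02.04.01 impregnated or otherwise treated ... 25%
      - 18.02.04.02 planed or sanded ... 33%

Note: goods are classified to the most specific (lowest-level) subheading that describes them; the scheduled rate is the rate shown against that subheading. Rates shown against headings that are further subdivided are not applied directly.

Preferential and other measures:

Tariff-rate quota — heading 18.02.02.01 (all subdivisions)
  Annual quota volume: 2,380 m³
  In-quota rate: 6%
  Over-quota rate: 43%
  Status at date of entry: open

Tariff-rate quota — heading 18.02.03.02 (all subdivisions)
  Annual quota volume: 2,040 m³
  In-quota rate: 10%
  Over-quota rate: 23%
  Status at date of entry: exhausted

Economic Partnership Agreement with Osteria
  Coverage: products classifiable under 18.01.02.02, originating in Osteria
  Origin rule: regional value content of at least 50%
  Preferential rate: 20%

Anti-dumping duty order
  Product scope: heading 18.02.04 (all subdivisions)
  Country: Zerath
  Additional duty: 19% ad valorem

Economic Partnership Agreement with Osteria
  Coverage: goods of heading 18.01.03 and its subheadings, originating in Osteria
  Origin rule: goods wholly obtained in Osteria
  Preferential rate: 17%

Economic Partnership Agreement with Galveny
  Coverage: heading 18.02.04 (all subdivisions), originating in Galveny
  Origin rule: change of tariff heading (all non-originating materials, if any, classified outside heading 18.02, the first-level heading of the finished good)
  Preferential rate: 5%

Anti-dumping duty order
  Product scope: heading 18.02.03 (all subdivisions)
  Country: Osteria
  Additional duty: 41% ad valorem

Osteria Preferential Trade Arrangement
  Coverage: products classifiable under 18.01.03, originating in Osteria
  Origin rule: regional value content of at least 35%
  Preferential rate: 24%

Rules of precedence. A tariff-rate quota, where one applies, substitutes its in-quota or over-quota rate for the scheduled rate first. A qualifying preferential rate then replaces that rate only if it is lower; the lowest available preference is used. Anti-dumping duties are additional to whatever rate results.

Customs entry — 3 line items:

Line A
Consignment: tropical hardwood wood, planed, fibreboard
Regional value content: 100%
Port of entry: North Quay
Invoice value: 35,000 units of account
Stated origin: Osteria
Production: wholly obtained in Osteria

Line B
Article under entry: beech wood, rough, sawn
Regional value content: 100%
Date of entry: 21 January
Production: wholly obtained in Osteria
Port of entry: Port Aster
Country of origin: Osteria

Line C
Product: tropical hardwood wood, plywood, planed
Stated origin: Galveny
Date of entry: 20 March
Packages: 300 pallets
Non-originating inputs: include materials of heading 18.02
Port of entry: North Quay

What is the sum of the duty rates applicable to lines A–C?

Line A: tropical hardwood → 18.02; fibreboard → 18.02.01; planed → 18.02.01.01. Scheduled 30%. Osteria agreement on 18.01.02.02: 18.02.01.01 not covered; Osteria agreement on 18.01.03: 18.02.01.01 not covered; Osteria agreement on 18.01.03: 18.02.01.01 not covered. → 30%.
Line B: beech → 18.01; sawn → 18.01.03; rough → 18.01.03.03. Scheduled 29%. Osteria agreement on 18.01.02.02: 18.01.03.03 not covered; Osteria agreement on 18.01.03: wholly obtained → 17% available; Osteria agreement on 18.01.03: RVC ≥ 35% → 24% available; preferential 17%. → 17%.
Line C: tropical hardwood → 18.02; plywood → 18.02.04; planed → 18.02.04.02. Scheduled 33%. Galveny agreement on 18.02.04: CTH not met. → 33%.
Sum: 30% + 17% + 33% = 80%.

80%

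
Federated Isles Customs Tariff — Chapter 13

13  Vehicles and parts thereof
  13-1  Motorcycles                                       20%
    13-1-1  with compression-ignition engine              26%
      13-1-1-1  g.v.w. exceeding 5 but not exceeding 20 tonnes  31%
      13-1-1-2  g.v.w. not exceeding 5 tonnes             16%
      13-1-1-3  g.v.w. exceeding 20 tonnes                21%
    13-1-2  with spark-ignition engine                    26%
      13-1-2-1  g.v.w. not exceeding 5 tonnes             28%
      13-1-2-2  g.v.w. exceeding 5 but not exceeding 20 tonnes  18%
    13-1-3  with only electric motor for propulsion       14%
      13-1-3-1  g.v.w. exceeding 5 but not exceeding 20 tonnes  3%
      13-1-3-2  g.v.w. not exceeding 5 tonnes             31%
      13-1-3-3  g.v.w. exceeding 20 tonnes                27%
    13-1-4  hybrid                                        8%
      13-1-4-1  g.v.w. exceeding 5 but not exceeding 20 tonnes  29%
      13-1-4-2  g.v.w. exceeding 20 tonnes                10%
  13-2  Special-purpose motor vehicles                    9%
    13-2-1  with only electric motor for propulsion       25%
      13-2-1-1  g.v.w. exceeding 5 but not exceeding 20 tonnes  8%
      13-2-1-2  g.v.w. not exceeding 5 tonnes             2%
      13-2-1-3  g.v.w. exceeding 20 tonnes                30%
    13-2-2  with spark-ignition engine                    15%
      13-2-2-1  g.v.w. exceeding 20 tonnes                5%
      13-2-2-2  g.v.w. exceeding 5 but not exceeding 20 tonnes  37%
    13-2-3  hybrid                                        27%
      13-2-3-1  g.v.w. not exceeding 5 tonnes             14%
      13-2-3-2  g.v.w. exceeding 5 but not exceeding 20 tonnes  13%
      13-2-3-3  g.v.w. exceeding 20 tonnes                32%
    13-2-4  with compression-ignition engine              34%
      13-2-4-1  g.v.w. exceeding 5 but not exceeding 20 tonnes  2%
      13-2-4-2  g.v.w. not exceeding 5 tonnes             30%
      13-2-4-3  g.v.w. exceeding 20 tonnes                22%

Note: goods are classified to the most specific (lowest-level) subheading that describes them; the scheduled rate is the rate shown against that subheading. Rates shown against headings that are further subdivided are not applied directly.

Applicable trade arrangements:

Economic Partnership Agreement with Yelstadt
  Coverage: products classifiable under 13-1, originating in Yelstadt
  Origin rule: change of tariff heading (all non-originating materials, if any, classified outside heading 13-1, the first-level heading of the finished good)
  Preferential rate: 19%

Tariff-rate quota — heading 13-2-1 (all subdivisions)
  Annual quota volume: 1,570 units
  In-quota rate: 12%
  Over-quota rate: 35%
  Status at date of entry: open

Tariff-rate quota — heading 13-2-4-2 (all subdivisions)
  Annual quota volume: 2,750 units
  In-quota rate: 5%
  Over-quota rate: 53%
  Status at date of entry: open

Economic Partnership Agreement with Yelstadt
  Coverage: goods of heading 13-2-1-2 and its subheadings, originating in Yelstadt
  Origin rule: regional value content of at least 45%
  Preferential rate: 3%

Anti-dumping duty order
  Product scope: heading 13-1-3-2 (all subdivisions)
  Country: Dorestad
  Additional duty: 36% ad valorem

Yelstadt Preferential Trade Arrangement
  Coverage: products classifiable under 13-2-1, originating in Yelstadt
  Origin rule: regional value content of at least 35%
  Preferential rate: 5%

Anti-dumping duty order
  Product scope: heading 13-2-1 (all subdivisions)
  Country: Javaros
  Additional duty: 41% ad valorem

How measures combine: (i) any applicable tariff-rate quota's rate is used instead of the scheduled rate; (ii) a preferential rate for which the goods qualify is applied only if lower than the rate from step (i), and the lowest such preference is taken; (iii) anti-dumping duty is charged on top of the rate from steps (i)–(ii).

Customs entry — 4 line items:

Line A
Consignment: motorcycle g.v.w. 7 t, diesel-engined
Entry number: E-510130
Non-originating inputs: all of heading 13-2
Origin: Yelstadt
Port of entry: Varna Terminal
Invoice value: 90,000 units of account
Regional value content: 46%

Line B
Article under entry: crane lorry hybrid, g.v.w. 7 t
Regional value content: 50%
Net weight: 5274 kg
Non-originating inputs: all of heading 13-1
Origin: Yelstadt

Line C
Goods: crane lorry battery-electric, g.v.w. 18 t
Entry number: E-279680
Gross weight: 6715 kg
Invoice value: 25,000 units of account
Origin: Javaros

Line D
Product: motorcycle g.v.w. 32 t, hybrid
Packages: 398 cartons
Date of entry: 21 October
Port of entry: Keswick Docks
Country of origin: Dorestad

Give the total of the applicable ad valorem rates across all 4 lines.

95%

Line A: motorcycle → 13-1; diesel-engined → 13-1-1; g.v.w. 7 t → 13-1-1-1. Scheduled 31%. Yelstadt agreement on 13-1: CTH met → 19% available; Yelstadt agreement on 13-2-1-2: 13-1-1-1 not covered; Yelstadt agreement on 13-2-1: 13-1-1-1 not covered; preferential 19%. → 19%.
Line B: crane lorry → 13-2; hybrid → 13-2-3; g.v.w. 7 t → 13-2-3-2. Scheduled 13%. Yelstadt agreement on 13-1: 13-2-3-2 not covered; Yelstadt agreement on 13-2-1-2: 13-2-3-2 not covered; Yelstadt agreement on 13-2-1: 13-2-3-2 not covered. → 13%.
Line C: crane lorry → 13-2; battery-electric → 13-2-1; g.v.w. 18 t → 13-2-1-1. Scheduled 8%. quota on 13-2-1 open → in-quota 12%; anti-dumping (Javaros, 13-2-1): +41%; total 12% + 41% = 53%. → 53%.
Line D: motorcycle → 13-1; hybrid → 13-1-4; g.v.w. 32 t → 13-1-4-2. Scheduled 10%. No special measure applies. → 10%.
Sum: 19% + 13% + 53% + 10% = 95%.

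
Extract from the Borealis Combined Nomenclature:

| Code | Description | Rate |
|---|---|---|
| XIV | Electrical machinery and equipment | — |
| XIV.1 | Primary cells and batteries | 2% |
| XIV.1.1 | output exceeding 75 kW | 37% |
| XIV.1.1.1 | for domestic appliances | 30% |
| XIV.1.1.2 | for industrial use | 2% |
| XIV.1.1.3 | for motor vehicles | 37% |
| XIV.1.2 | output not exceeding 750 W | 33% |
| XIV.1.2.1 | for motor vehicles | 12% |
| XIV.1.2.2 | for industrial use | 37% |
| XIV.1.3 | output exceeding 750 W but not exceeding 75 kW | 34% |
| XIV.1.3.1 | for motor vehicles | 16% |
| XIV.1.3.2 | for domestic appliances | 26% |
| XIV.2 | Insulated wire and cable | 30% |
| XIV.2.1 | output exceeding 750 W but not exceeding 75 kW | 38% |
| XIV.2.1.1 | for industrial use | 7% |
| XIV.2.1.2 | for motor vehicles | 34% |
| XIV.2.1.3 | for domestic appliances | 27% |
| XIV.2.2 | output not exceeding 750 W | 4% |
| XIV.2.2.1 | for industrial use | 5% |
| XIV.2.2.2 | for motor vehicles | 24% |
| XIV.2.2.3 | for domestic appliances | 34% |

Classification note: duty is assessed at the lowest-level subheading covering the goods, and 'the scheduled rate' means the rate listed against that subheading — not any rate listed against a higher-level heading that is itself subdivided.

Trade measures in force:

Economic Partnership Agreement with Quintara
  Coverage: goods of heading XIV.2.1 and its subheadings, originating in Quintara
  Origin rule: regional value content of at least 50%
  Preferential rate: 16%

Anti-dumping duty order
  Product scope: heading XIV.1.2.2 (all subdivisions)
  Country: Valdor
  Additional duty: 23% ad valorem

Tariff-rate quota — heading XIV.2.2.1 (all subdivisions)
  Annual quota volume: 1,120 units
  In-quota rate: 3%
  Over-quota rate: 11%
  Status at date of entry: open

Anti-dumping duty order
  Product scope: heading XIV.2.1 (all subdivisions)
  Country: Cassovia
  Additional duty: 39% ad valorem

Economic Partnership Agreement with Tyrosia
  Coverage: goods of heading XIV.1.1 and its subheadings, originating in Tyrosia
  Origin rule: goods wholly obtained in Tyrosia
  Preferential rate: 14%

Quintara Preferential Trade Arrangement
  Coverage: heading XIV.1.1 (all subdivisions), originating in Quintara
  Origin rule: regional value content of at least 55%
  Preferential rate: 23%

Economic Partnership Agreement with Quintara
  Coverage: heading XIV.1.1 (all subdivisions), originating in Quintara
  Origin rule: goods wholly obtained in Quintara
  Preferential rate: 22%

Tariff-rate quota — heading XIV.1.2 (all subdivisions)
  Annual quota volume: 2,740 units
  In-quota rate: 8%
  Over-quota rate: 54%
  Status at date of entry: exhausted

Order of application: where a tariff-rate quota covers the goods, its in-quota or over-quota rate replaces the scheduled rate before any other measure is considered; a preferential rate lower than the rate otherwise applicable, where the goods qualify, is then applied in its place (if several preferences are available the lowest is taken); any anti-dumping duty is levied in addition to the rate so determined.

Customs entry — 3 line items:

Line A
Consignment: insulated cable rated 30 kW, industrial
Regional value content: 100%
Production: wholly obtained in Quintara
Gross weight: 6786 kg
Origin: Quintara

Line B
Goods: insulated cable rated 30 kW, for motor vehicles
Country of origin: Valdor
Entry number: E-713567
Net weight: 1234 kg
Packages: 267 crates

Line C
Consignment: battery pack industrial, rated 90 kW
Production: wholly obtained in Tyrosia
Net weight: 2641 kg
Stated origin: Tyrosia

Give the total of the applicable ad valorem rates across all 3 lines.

Line A: insulated cable → XIV.2; rated 30 kW → XIV.2.1; industrial → XIV.2.1.1. Scheduled 7%. Quintara agreement on XIV.2.1: RVC ≥ 50% → 16% available; Quintara agreement on XIV.1.1: XIV.2.1.1 not covered; Quintara agreement on XIV.1.1: XIV.2.1.1 not covered; preference 16% not lower than 7% → no reduction. → 7%.
Line B: insulated cable → XIV.2; rated 30 kW → XIV.2.1; for motor vehicles → XIV.2.1.2. Scheduled 34%. No special measure applies. → 34%.
Line C: battery pack → XIV.1; rated 90 kW → XIV.1.1; industrial → XIV.1.1.2. Scheduled 2%. Tyrosia agreement on XIV.1.1: wholly obtained → 14% available; preference 14% not lower than 2% → no reduction. → 2%.
Sum: 7% + 34% + 2% = 43%.

43%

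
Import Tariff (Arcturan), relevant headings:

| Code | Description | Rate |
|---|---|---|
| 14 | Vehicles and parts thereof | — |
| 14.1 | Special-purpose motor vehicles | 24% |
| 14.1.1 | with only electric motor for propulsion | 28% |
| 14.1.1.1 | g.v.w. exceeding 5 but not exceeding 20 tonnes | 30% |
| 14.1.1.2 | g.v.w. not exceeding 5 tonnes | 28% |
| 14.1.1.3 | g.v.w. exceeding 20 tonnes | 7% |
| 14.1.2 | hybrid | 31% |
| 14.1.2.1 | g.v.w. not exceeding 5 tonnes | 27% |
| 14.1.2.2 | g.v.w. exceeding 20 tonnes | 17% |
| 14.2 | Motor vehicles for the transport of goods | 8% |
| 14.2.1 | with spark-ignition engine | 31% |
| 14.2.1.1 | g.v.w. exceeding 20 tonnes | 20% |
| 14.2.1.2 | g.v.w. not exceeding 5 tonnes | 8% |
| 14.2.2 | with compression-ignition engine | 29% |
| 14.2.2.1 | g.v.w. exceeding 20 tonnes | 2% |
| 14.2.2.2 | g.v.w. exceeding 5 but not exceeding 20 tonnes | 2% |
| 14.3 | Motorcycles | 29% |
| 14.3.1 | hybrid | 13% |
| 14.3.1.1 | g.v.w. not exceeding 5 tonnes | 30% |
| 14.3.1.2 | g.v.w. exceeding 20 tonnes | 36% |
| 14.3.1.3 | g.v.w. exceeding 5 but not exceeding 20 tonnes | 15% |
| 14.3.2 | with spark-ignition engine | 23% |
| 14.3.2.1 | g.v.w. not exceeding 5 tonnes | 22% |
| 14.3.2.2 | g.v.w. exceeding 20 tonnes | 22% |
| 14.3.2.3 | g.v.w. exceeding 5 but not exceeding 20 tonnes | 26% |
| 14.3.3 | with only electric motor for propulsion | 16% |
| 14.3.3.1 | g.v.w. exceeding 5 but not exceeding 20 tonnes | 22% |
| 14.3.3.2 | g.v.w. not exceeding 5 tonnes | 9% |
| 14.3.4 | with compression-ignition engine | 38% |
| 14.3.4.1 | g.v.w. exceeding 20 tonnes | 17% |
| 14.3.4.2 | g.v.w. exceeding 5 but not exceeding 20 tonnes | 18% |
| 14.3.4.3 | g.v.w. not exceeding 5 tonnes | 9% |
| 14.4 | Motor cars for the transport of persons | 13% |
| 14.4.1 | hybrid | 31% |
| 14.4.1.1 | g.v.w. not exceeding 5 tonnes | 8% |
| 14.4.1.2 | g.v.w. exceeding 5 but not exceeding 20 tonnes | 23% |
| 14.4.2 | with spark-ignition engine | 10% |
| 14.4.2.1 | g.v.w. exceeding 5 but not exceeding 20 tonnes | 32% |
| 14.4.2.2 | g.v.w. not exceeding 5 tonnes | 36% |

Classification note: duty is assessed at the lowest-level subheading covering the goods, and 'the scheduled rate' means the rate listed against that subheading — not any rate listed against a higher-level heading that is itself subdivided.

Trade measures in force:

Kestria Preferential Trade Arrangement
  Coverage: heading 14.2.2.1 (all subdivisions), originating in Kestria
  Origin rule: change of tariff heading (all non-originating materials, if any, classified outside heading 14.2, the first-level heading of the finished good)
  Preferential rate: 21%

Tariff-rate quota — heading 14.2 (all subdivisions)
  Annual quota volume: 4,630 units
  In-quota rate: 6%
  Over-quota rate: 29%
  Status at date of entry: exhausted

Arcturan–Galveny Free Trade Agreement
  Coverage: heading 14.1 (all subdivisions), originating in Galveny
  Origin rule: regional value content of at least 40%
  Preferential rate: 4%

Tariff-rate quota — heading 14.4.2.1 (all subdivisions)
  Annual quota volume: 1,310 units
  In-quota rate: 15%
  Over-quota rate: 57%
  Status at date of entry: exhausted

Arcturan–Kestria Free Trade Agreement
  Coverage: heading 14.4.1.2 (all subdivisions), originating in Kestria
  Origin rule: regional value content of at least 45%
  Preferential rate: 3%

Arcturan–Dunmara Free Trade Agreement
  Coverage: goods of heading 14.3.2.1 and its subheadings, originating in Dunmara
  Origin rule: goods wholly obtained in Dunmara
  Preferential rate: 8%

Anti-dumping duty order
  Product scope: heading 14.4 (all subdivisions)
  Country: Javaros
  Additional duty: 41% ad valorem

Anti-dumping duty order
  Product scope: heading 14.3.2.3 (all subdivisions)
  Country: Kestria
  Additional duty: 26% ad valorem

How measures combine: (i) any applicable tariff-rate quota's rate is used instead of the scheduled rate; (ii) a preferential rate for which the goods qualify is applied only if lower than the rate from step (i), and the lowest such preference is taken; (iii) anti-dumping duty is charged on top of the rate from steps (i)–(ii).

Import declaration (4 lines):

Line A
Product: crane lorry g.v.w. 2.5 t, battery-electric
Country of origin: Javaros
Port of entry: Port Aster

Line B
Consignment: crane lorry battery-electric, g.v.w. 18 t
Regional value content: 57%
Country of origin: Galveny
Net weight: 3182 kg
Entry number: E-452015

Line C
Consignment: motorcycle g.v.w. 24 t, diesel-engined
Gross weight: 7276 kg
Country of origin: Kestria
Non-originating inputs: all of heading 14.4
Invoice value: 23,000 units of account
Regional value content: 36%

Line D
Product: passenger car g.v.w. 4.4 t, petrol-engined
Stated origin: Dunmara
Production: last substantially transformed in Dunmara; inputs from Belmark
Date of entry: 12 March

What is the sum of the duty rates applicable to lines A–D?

Line A: crane lorry → 14.1; battery-electric → 14.1.1; g.v.w. 2.5 t → 14.1.1.2. Scheduled 28%. No special measure applies. → 28%.
Line B: crane lorry → 14.1; battery-electric → 14.1.1; g.v.w. 18 t → 14.1.1.1. Scheduled 30%. Galveny agreement on 14.1: RVC ≥ 40% → 4% available; preferential 4%. → 4%.
Line C: motorcycle → 14.3; diesel-engined → 14.3.4; g.v.w. 24 t → 14.3.4.1. Scheduled 17%. Kestria agreement on 14.2.2.1: 14.3.4.1 not covered; Kestria agreement on 14.4.1.2: 14.3.4.1 not covered. → 17%.
Line D: passenger car → 14.4; petrol-engined → 14.4.2; g.v.w. 4.4 t → 14.4.2.2. Scheduled 36%. Dunmara agreement on 14.3.2.1: 14.4.2.2 not covered. → 36%.
Sum: 28% + 4% + 17% + 36% = 85%.

85%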